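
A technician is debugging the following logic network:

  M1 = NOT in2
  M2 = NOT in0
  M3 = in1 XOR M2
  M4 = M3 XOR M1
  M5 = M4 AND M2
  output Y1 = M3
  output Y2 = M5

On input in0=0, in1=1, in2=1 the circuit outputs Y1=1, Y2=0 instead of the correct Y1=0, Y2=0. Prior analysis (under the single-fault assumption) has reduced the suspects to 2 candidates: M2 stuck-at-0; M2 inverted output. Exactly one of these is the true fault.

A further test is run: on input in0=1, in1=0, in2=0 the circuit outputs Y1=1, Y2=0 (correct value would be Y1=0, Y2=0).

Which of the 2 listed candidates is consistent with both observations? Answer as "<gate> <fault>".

M2 inverted output

Evaluate each candidate on input in0=1, in1=0, in2=0:
  M2 stuck-at-0: M1=1, M2=0 [stuck-at-0], M3=0, M4=1, M5=0 → Y1=0, Y2=0 — eliminated
  M2 inverted output: M1=1, M2=1 [inverted output], M3=1, M4=0, M5=0 → Y1=1, Y2=0 — matches
Only M2 inverted output reproduces the observed Y1=1, Y2=0.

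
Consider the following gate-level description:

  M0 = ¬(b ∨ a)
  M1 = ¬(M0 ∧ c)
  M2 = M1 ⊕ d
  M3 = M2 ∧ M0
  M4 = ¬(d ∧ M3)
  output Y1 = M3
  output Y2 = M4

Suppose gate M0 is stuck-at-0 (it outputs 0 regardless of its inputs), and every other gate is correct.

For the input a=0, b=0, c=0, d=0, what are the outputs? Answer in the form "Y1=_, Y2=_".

Y1=0, Y2=1

Propagate with M0 forced: M0=0 [stuck-at-0], M1=1, M2=1, M3=0, M4=1.
So the outputs are Y1=0, Y2=1. (Without the fault they would be Y1=1, Y2=1.)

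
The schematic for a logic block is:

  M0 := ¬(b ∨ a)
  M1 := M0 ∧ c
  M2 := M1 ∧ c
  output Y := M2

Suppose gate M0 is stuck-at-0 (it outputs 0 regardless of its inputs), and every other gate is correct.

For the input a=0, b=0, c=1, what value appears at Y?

Propagate with M0 forced: M0=0 [stuck-at-0], M1=0, M2=0.
So Y = 0. (Without the fault it would be 1.)

0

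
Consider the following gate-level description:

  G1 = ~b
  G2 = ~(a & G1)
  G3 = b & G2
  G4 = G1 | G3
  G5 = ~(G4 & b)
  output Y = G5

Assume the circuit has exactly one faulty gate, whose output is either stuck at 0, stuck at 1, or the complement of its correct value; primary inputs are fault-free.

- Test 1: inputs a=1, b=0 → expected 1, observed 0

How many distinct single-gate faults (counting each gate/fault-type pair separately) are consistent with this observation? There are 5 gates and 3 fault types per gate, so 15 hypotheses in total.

2

Fault-free: G1=1, G2=0, G3=0, G4=1, G5=1 → 1. Observed 0.
  G1: none of the 3 fault types match ✗
  G2: none of the 3 fault types match ✗
  G3: none of the 3 fault types match ✗
  G4: none of the 3 fault types match ✗
  G5: stuck-at-0, inverted output ✓; others ✗
Consistent faults: {G5 stuck-at-0, G5 inverted output} — 2 in all.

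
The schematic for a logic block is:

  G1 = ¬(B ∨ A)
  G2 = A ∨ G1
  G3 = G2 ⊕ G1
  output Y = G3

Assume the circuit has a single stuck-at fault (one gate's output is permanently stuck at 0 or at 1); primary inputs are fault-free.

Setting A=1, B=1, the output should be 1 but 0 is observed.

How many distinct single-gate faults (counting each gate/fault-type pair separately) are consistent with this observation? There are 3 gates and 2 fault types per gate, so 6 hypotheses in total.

Fault-free: G1=0, G2=1, G3=1 → 1. Observed 0.
  G1 stuck-at-0: output 1 ✗
  G1 stuck-at-1: output 0 ✓
  G2 stuck-at-0: output 0 ✓
  G2 stuck-at-1: output 1 ✗
  G3 stuck-at-0: output 0 ✓
  G3 stuck-at-1: output 1 ✗
Consistent faults: {G1 stuck-at-1, G2 stuck-at-0, G3 stuck-at-0} — 3 in all.

3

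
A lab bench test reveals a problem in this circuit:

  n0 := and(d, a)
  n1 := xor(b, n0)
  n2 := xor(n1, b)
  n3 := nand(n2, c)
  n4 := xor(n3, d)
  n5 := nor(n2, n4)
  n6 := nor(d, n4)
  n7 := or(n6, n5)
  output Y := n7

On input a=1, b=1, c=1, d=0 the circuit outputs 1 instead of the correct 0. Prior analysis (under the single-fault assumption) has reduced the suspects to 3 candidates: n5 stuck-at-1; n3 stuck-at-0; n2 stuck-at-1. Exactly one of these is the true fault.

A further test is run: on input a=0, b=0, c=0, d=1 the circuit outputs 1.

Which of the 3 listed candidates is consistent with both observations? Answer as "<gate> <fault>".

Evaluate each candidate on input a=0, b=0, c=0, d=1:
  n5 stuck-at-1: n0=0, n1=0, n2=0, n3=1, n4=0, n5=1 [stuck-at-1], n6=0, n7=1 → 1 — matches
  n3 stuck-at-0: n0=0, n1=0, n2=0, n3=0 [stuck-at-0], n4=1, n5=0, n6=0, n7=0 → 0 — eliminated
  n2 stuck-at-1: n0=0, n1=0, n2=1 [stuck-at-1], n3=1, n4=0, n5=0, n6=0, n7=0 → 0 — eliminated
Only n5 stuck-at-1 reproduces the observed 1.

n5 stuck-at-1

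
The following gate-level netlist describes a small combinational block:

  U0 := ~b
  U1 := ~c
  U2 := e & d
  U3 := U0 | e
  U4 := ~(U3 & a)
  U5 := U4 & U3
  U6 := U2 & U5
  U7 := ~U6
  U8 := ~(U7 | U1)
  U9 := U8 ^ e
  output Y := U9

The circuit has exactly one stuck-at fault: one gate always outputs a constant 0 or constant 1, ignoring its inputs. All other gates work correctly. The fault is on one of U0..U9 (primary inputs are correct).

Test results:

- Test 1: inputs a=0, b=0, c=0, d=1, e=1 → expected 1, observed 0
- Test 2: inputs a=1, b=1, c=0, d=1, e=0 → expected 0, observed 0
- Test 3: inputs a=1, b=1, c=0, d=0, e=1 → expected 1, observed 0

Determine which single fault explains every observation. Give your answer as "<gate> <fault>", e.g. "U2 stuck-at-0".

U9 stuck-at-0

Fault-free values for test 1 (a=0, b=0, c=0, d=1, e=1): U0=1, U1=1, U2=1, U3=1, U4=1, U5=1, U6=1, U7=0, U8=0, U9=1, giving Y=1. Observed 0.
Test 1: faults giving observed 0 are {U1 stuck-at-0, U8 stuck-at-1, U9 stuck-at-0}.
Test 2 (a=1, b=1, c=0, d=1, e=0): fault-free U0=0, U1=1, U2=0, U3=0, U4=1, U5=0, U6=0, U7=1, U8=0, U9=0 → 0; observed 0. Eliminates U8 stuck-at-1.
Test 3 (a=1, b=1, c=0, d=0, e=1): fault-free U0=0, U1=1, U2=0, U3=1, U4=0, U5=0, U6=0, U7=1, U8=0, U9=1 → 1; observed 0. Eliminates U1 stuck-at-0.
Only U9 stuck-at-0 is consistent with every test.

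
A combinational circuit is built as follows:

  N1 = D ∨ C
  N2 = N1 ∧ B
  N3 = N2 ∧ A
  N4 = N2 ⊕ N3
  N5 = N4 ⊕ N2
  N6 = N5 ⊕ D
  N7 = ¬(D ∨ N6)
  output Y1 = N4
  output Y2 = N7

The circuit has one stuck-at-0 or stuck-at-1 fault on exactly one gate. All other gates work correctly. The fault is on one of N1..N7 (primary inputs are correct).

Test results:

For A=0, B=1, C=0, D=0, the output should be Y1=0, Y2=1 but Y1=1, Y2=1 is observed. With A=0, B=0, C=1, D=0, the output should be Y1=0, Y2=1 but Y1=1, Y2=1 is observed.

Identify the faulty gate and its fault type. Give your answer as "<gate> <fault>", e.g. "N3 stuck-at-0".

N2 stuck-at-1

Fault-free values for test 1 (A=0, B=1, C=0, D=0): N1=0, N2=0, N3=0, N4=0, N5=0, N6=0, N7=1, giving Y1=0, Y2=1. Observed Y1=1, Y2=1.
Test 1: faults giving observed Y1=1, Y2=1 are {N1 stuck-at-1, N2 stuck-at-1}.
Test 2 (A=0, B=0, C=1, D=0): fault-free N1=1, N2=0, N3=0, N4=0, N5=0, N6=0, N7=1 → Y1=0, Y2=1; observed Y1=1, Y2=1. Eliminates N1 stuck-at-1.
Only N2 stuck-at-1 is consistent with every test.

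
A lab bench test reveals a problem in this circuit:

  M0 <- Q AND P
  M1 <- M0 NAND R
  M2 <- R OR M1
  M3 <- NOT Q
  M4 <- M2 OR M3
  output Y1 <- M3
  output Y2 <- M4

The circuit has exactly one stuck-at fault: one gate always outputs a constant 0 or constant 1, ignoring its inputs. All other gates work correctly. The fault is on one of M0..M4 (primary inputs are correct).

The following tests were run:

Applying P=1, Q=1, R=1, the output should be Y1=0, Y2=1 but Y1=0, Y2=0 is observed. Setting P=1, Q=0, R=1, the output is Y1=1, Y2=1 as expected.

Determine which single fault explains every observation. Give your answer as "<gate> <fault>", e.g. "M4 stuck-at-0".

Fault-free values for test 1 (P=1, Q=1, R=1): M0=1, M1=0, M2=1, M3=0, M4=1, giving Y1=0, Y2=1. Observed Y1=0, Y2=0.
Test 1: faults giving observed Y1=0, Y2=0 are {M2 stuck-at-0, M4 stuck-at-0}.
Test 2 (P=1, Q=0, R=1): fault-free M0=0, M1=1, M2=1, M3=1, M4=1 → Y1=1, Y2=1; observed Y1=1, Y2=1. Eliminates M4 stuck-at-0.
Only M2 stuck-at-0 is consistent with every test.

M2 stuck-at-0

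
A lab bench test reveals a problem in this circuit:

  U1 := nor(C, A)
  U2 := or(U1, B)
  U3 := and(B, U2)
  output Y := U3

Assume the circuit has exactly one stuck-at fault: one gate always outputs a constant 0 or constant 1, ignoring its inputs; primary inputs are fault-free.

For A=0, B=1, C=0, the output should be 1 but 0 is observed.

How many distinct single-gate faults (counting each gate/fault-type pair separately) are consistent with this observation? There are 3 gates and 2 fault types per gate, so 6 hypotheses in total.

2

Fault-free: U1=1, U2=1, U3=1 → 1. Observed 0.
  U1 stuck-at-0: output 1 ✗
  U1 stuck-at-1: output 1 ✗
  U2 stuck-at-0: output 0 ✓
  U2 stuck-at-1: output 1 ✗
  U3 stuck-at-0: output 0 ✓
  U3 stuck-at-1: output 1 ✗
Consistent faults: {U2 stuck-at-0, U3 stuck-at-0} — 2 in all.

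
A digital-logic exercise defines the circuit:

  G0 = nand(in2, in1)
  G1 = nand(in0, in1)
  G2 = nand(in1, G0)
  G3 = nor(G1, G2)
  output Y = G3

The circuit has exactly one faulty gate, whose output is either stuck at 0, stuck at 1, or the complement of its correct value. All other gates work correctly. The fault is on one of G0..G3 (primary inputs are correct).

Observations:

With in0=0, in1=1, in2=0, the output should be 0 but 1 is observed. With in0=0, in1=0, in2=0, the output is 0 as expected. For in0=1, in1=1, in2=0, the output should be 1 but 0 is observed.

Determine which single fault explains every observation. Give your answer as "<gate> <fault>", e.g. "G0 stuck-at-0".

G1 inverted output

Fault-free values for test 1 (in0=0, in1=1, in2=0): G0=1, G1=1, G2=0, G3=0, giving Y=0. Observed 1.
Test 1: faults giving observed 1 are {G1 stuck-at-0, G1 inverted output, G3 stuck-at-1, G3 inverted output}.
Test 2 (in0=0, in1=0, in2=0): fault-free G0=1, G1=1, G2=1, G3=0 → 0; observed 0. Eliminates G3 stuck-at-1, G3 inverted output.
Test 3 (in0=1, in1=1, in2=0): fault-free G0=1, G1=0, G2=0, G3=1 → 1; observed 0. Eliminates G1 stuck-at-0.
Only G1 inverted output is consistent with every test.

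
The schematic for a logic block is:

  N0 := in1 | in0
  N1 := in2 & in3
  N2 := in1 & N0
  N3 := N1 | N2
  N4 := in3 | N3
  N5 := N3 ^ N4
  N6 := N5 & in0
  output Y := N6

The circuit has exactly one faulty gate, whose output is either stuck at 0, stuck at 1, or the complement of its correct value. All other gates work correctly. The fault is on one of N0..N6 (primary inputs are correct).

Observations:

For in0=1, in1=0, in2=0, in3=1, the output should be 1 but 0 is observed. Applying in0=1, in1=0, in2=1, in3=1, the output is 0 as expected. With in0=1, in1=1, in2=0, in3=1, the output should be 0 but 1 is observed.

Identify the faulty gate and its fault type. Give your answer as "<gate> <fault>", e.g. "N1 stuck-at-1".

N2 inverted output

Fault-free values for test 1 (in0=1, in1=0, in2=0, in3=1): N0=1, N1=0, N2=0, N3=0, N4=1, N5=1, N6=1, giving Y=1. Observed 0.
Test 1: faults giving observed 0 are {N1 stuck-at-1, N1 inverted output, N2 stuck-at-1, N2 inverted output, N3 stuck-at-1, N3 inverted output, N4 stuck-at-0, N4 inverted output, N5 stuck-at-0, N5 inverted output, N6 stuck-at-0, N6 inverted output}.
Test 2 (in0=1, in1=0, in2=1, in3=1): fault-free N0=1, N1=1, N2=0, N3=1, N4=1, N5=0, N6=0 → 0; observed 0. Eliminates N1 inverted output, N3 inverted output, N4 stuck-at-0, N4 inverted output, N5 inverted output, N6 inverted output.
Test 3 (in0=1, in1=1, in2=0, in3=1): fault-free N0=1, N1=0, N2=1, N3=1, N4=1, N5=0, N6=0 → 0; observed 1. Eliminates N1 stuck-at-1, N2 stuck-at-1, N3 stuck-at-1, N5 stuck-at-0, N6 stuck-at-0.
Only N2 inverted output is consistent with every test.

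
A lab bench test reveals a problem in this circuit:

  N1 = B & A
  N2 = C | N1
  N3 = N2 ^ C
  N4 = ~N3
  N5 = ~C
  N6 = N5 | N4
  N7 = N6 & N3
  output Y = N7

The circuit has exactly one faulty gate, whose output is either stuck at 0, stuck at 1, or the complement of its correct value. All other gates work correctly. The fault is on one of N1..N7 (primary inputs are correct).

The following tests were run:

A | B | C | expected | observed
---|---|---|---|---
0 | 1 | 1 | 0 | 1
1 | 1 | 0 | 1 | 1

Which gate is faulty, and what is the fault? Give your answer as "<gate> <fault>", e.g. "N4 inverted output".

N7 stuck-at-1

Fault-free values for test 1 (A=0, B=1, C=1): N1=0, N2=1, N3=0, N4=1, N5=0, N6=1, N7=0, giving Y=0. Observed 1.
Test 1: faults giving observed 1 are {N7 stuck-at-1, N7 inverted output}.
Test 2 (A=1, B=1, C=0): fault-free N1=1, N2=1, N3=1, N4=0, N5=1, N6=1, N7=1 → 1; observed 1. Eliminates N7 inverted output.
Only N7 stuck-at-1 is consistent with every test.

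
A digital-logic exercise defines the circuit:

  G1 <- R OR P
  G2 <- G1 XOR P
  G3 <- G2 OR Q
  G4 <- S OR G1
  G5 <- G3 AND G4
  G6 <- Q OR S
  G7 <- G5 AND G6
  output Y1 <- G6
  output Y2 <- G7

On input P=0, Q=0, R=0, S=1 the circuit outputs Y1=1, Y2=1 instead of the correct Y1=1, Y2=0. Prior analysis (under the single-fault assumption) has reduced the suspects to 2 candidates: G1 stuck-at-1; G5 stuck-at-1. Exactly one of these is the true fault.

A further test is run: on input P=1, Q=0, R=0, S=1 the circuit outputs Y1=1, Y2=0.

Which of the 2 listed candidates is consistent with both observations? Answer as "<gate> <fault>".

G1 stuck-at-1

Evaluate each candidate on input P=1, Q=0, R=0, S=1:
  G1 stuck-at-1: G1=1 [stuck-at-1], G2=0, G3=0, G4=1, G5=0, G6=1, G7=0 → Y1=1, Y2=0 — matches
  G5 stuck-at-1: G1=1, G2=0, G3=0, G4=1, G5=1 [stuck-at-1], G6=1, G7=1 → Y1=1, Y2=1 — eliminated
Only G1 stuck-at-1 reproduces the observed Y1=1, Y2=0.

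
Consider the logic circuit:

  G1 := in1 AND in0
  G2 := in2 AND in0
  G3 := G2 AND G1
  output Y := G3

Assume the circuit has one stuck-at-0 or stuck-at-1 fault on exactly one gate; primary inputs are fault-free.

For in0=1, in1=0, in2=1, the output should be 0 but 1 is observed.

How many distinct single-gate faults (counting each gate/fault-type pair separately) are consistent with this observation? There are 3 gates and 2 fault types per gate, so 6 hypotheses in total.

2

Fault-free: G1=0, G2=1, G3=0 → 0. Observed 1.
  G1 stuck-at-0: output 0 ✗
  G1 stuck-at-1: output 1 ✓
  G2 stuck-at-0: output 0 ✗
  G2 stuck-at-1: output 0 ✗
  G3 stuck-at-0: output 0 ✗
  G3 stuck-at-1: output 1 ✓
Consistent faults: {G1 stuck-at-1, G3 stuck-at-1} — 2 in all.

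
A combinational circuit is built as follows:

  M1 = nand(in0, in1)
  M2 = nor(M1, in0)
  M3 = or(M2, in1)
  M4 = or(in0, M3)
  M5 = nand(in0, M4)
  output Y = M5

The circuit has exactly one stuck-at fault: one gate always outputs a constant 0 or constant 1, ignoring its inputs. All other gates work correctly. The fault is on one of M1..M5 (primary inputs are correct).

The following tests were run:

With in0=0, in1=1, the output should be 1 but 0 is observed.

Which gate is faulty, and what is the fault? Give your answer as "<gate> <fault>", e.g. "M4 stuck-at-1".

Fault-free values for test 1 (in0=0, in1=1): M1=1, M2=0, M3=1, M4=1, M5=1, giving Y=1. Observed 0.
Test 1: faults giving observed 0 are {M5 stuck-at-0}.
Only M5 stuck-at-0 is consistent with every test.

M5 stuck-at-0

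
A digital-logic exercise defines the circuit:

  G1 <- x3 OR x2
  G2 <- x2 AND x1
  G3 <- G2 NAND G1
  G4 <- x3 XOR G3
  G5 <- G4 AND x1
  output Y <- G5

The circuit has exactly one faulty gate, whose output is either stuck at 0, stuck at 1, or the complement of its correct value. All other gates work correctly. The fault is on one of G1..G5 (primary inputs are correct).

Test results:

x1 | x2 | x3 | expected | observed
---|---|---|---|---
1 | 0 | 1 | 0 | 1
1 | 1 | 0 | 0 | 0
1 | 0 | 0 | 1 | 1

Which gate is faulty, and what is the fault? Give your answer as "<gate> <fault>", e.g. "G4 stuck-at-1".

Fault-free values for test 1 (x1=1, x2=0, x3=1): G1=1, G2=0, G3=1, G4=0, G5=0, giving Y=0. Observed 1.
Test 1: faults giving observed 1 are {G2 stuck-at-1, G2 inverted output, G3 stuck-at-0, G3 inverted output, G4 stuck-at-1, G4 inverted output, G5 stuck-at-1, G5 inverted output}.
Test 2 (x1=1, x2=1, x3=0): fault-free G1=1, G2=1, G3=0, G4=0, G5=0 → 0; observed 0. Eliminates G2 inverted output, G3 inverted output, G4 stuck-at-1, G4 inverted output, G5 stuck-at-1, G5 inverted output.
Test 3 (x1=1, x2=0, x3=0): fault-free G1=0, G2=0, G3=1, G4=1, G5=1 → 1; observed 1. Eliminates G3 stuck-at-0.
Only G2 stuck-at-1 is consistent with every test.

G2 stuck-at-1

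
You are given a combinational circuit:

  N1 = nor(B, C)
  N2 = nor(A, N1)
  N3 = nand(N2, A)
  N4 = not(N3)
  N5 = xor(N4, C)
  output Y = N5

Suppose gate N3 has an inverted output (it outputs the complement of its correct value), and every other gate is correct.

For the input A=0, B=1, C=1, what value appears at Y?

Propagate with N3 forced: N1=0, N2=1, N3=0 [inverted output], N4=1, N5=0.
So Y = 0. (Without the fault it would be 1.)

0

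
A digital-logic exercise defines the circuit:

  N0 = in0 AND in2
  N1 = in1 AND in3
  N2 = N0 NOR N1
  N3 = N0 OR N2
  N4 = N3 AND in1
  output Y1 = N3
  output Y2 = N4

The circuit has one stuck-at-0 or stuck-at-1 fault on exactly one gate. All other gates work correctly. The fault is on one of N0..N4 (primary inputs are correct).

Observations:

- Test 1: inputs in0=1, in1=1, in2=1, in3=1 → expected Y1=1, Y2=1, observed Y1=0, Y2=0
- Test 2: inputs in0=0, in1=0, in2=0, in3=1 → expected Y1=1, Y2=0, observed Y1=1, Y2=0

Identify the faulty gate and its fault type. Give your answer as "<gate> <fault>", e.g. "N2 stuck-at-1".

Fault-free values for test 1 (in0=1, in1=1, in2=1, in3=1): N0=1, N1=1, N2=0, N3=1, N4=1, giving Y1=1, Y2=1. Observed Y1=0, Y2=0.
Test 1: faults giving observed Y1=0, Y2=0 are {N0 stuck-at-0, N3 stuck-at-0}.
Test 2 (in0=0, in1=0, in2=0, in3=1): fault-free N0=0, N1=0, N2=1, N3=1, N4=0 → Y1=1, Y2=0; observed Y1=1, Y2=0. Eliminates N3 stuck-at-0.
Only N0 stuck-at-0 is consistent with every test.

N0 stuck-at-0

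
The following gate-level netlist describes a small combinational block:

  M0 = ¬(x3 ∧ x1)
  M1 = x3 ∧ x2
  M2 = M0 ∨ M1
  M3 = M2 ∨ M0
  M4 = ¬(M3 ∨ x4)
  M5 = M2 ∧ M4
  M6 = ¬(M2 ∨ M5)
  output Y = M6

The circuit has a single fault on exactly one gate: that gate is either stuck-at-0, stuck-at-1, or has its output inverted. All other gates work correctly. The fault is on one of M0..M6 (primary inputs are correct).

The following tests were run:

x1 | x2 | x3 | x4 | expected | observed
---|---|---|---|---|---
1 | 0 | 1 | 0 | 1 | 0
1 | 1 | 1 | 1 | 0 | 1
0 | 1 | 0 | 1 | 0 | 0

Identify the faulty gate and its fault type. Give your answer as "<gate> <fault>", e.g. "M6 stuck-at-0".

Fault-free values for test 1 (x1=1, x2=0, x3=1, x4=0): M0=0, M1=0, M2=0, M3=0, M4=1, M5=0, M6=1, giving Y=1. Observed 0.
Test 1: faults giving observed 0 are {M0 stuck-at-1, M0 inverted output, M1 stuck-at-1, M1 inverted output, M2 stuck-at-1, M2 inverted output, M5 stuck-at-1, M5 inverted output, M6 stuck-at-0, M6 inverted output}.
Test 2 (x1=1, x2=1, x3=1, x4=1): fault-free M0=0, M1=1, M2=1, M3=1, M4=0, M5=0, M6=0 → 0; observed 1. Eliminates M0 stuck-at-1, M0 inverted output, M1 stuck-at-1, M2 stuck-at-1, M5 stuck-at-1, M5 inverted output, M6 stuck-at-0.
Test 3 (x1=0, x2=1, x3=0, x4=1): fault-free M0=1, M1=0, M2=1, M3=1, M4=0, M5=0, M6=0 → 0; observed 0. Eliminates M2 inverted output, M6 inverted output.
Only M1 inverted output is consistent with every test.

M1 inverted output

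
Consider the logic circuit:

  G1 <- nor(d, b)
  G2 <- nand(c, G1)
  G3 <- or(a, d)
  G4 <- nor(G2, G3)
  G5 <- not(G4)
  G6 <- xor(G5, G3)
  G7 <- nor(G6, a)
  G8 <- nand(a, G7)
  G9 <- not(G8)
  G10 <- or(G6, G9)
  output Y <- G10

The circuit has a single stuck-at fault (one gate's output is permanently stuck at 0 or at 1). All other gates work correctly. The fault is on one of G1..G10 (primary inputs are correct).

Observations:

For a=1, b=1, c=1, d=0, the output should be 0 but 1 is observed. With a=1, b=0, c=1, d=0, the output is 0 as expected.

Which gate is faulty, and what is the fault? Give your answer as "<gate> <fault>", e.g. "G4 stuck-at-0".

G3 stuck-at-0

Fault-free values for test 1 (a=1, b=1, c=1, d=0): G1=0, G2=1, G3=1, G4=0, G5=1, G6=0, G7=0, G8=1, G9=0, G10=0, giving Y=0. Observed 1.
Test 1: faults giving observed 1 are {G3 stuck-at-0, G4 stuck-at-1, G5 stuck-at-0, G6 stuck-at-1, G7 stuck-at-1, G8 stuck-at-0, G9 stuck-at-1, G10 stuck-at-1}.
Test 2 (a=1, b=0, c=1, d=0): fault-free G1=1, G2=0, G3=1, G4=0, G5=1, G6=0, G7=0, G8=1, G9=0, G10=0 → 0; observed 0. Eliminates G4 stuck-at-1, G5 stuck-at-0, G6 stuck-at-1, G7 stuck-at-1, G8 stuck-at-0, G9 stuck-at-1, G10 stuck-at-1.
Only G3 stuck-at-0 is consistent with every test.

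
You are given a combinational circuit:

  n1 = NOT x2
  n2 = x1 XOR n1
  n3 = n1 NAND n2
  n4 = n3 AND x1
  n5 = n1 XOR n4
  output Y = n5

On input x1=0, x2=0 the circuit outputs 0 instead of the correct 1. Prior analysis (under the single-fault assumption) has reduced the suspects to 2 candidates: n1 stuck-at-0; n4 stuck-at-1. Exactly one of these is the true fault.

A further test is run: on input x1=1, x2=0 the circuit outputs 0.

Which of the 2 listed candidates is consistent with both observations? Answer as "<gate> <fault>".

n4 stuck-at-1

Evaluate each candidate on input x1=1, x2=0:
  n1 stuck-at-0: n1=0 [stuck-at-0], n2=1, n3=1, n4=1, n5=1 → 1 — eliminated
  n4 stuck-at-1: n1=1, n2=0, n3=1, n4=1 [stuck-at-1], n5=0 → 0 — matches
Only n4 stuck-at-1 reproduces the observed 0.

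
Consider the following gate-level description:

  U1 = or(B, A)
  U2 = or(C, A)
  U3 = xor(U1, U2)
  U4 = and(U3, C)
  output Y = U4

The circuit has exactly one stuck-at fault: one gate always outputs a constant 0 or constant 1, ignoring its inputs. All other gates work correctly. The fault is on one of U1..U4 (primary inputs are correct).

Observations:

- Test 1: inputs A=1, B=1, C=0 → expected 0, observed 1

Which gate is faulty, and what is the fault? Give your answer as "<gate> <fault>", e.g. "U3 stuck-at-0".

U4 stuck-at-1

Fault-free values for test 1 (A=1, B=1, C=0): U1=1, U2=1, U3=0, U4=0, giving Y=0. Observed 1.
Test 1: faults giving observed 1 are {U4 stuck-at-1}.
Only U4 stuck-at-1 is consistent with every test.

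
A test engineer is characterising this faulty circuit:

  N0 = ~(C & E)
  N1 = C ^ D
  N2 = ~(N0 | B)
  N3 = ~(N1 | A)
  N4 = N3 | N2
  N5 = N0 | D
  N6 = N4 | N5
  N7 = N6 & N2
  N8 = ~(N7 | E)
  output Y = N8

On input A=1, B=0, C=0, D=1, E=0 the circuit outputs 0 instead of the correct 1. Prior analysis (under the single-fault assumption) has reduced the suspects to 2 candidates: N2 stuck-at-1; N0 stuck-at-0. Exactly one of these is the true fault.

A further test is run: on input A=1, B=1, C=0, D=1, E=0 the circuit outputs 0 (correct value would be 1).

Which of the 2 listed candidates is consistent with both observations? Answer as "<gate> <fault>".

N2 stuck-at-1

Evaluate each candidate on input A=1, B=1, C=0, D=1, E=0:
  N2 stuck-at-1: N0=1, N1=1, N2=1 [stuck-at-1], N3=0, N4=1, N5=1, N6=1, N7=1, N8=0 → 0 — matches
  N0 stuck-at-0: N0=0 [stuck-at-0], N1=1, N2=0, N3=0, N4=0, N5=1, N6=1, N7=0, N8=1 → 1 — eliminated
Only N2 stuck-at-1 reproduces the observed 0.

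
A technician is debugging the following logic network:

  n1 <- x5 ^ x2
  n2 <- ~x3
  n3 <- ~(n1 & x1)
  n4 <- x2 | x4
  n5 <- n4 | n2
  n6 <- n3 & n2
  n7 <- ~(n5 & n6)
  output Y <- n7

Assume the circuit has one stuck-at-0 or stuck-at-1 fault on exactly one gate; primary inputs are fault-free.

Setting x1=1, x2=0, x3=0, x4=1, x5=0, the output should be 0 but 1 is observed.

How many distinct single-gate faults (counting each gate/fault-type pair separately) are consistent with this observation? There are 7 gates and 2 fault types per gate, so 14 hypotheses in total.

Fault-free: n1=0, n2=1, n3=1, n4=1, n5=1, n6=1, n7=0 → 0. Observed 1.
  n1 stuck-at-0: output 0 ✗
  n1 stuck-at-1: output 1 ✓
  n2 stuck-at-0: output 1 ✓
  n2 stuck-at-1: output 0 ✗
  n3 stuck-at-0: output 1 ✓
  n3 stuck-at-1: output 0 ✗
  n4 stuck-at-0: output 0 ✗
  n4 stuck-at-1: output 0 ✗
  n5 stuck-at-0: output 1 ✓
  n5 stuck-at-1: output 0 ✗
  n6 stuck-at-0: output 1 ✓
  n6 stuck-at-1: output 0 ✗
  n7 stuck-at-0: output 0 ✗
  n7 stuck-at-1: output 1 ✓
Consistent faults: {n1 stuck-at-1, n2 stuck-at-0, n3 stuck-at-0, n5 stuck-at-0, n6 stuck-at-0, n7 stuck-at-1} — 6 in all.

6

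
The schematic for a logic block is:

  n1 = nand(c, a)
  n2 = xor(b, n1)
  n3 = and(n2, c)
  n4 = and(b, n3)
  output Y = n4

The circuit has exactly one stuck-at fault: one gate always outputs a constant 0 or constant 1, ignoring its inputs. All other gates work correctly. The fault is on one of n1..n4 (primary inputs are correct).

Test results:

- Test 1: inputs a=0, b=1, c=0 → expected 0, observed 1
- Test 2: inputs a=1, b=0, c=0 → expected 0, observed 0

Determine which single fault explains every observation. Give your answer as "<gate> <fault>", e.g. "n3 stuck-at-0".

n3 stuck-at-1

Fault-free values for test 1 (a=0, b=1, c=0): n1=1, n2=0, n3=0, n4=0, giving Y=0. Observed 1.
Test 1: faults giving observed 1 are {n3 stuck-at-1, n4 stuck-at-1}.
Test 2 (a=1, b=0, c=0): fault-free n1=1, n2=1, n3=0, n4=0 → 0; observed 0. Eliminates n4 stuck-at-1.
Only n3 stuck-at-1 is consistent with every test.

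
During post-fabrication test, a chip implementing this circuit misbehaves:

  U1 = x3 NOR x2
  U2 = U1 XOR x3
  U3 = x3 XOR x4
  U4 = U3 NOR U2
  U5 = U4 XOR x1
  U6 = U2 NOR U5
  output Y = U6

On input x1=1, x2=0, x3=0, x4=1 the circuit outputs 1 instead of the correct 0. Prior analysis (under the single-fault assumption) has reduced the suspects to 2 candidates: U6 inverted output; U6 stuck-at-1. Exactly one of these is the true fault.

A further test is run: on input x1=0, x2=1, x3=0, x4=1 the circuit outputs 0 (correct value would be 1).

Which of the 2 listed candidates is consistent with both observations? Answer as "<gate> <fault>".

Evaluate each candidate on input x1=0, x2=1, x3=0, x4=1:
  U6 inverted output: U1=0, U2=0, U3=1, U4=0, U5=0, U6=0 [inverted output] → 0 — matches
  U6 stuck-at-1: U1=0, U2=0, U3=1, U4=0, U5=0, U6=1 [stuck-at-1] → 1 — eliminated
Only U6 inverted output reproduces the observed 0.

U6 inverted output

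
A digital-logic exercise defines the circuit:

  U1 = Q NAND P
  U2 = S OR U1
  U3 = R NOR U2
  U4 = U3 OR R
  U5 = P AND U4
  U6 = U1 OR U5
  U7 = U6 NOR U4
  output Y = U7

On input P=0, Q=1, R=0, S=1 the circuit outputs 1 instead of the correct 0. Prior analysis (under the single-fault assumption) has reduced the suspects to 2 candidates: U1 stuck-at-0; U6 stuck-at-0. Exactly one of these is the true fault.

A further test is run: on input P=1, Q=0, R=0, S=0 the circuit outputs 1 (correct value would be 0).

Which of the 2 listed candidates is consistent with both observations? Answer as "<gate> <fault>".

U6 stuck-at-0

Evaluate each candidate on input P=1, Q=0, R=0, S=0:
  U1 stuck-at-0: U1=0 [stuck-at-0], U2=0, U3=1, U4=1, U5=1, U6=1, U7=0 → 0 — eliminated
  U6 stuck-at-0: U1=1, U2=1, U3=0, U4=0, U5=0, U6=0 [stuck-at-0], U7=1 → 1 — matches
Only U6 stuck-at-0 reproduces the observed 1.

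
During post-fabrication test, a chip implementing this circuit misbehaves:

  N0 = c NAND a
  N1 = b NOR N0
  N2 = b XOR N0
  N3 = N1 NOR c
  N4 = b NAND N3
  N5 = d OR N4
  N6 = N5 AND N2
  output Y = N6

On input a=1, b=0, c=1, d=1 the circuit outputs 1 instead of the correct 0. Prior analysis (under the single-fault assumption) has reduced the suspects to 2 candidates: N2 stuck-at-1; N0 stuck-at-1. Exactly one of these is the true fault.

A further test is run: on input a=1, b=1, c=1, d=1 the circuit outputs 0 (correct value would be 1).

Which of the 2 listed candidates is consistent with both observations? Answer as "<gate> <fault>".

N0 stuck-at-1

Evaluate each candidate on input a=1, b=1, c=1, d=1:
  N2 stuck-at-1: N0=0, N1=0, N2=1 [stuck-at-1], N3=0, N4=1, N5=1, N6=1 → 1 — eliminated
  N0 stuck-at-1: N0=1 [stuck-at-1], N1=0, N2=0, N3=0, N4=1, N5=1, N6=0 → 0 — matches
Only N0 stuck-at-1 reproduces the observed 0.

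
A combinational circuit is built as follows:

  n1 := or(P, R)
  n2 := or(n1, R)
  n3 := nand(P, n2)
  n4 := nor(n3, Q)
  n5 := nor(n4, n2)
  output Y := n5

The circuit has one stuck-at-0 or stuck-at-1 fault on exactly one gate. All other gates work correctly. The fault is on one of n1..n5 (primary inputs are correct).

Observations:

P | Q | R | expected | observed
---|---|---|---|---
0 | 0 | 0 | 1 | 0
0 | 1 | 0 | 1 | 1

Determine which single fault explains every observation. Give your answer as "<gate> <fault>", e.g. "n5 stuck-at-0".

n3 stuck-at-0

Fault-free values for test 1 (P=0, Q=0, R=0): n1=0, n2=0, n3=1, n4=0, n5=1, giving Y=1. Observed 0.
Test 1: faults giving observed 0 are {n1 stuck-at-1, n2 stuck-at-1, n3 stuck-at-0, n4 stuck-at-1, n5 stuck-at-0}.
Test 2 (P=0, Q=1, R=0): fault-free n1=0, n2=0, n3=1, n4=0, n5=1 → 1; observed 1. Eliminates n1 stuck-at-1, n2 stuck-at-1, n4 stuck-at-1, n5 stuck-at-0.
Only n3 stuck-at-0 is consistent with every test.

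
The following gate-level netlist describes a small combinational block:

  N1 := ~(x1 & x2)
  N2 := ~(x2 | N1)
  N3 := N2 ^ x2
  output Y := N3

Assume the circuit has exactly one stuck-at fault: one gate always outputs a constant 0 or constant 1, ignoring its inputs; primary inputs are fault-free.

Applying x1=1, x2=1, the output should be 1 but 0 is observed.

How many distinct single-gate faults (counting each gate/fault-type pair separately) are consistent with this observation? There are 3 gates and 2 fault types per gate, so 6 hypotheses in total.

2

Fault-free: N1=0, N2=0, N3=1 → 1. Observed 0.
  N1 stuck-at-0: output 1 ✗
  N1 stuck-at-1: output 1 ✗
  N2 stuck-at-0: output 1 ✗
  N2 stuck-at-1: output 0 ✓
  N3 stuck-at-0: output 0 ✓
  N3 stuck-at-1: output 1 ✗
Consistent faults: {N2 stuck-at-1, N3 stuck-at-0} — 2 in all.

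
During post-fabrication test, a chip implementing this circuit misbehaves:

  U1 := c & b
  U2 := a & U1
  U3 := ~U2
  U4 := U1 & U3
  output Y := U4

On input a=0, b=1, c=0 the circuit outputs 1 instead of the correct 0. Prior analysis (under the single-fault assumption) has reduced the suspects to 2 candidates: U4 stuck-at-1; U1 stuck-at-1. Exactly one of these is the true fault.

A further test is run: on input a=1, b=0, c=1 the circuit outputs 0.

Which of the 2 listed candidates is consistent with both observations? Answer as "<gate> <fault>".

U1 stuck-at-1

Evaluate each candidate on input a=1, b=0, c=1:
  U4 stuck-at-1: U1=0, U2=0, U3=1, U4=1 [stuck-at-1] → 1 — eliminated
  U1 stuck-at-1: U1=1 [stuck-at-1], U2=1, U3=0, U4=0 → 0 — matches
Only U1 stuck-at-1 reproduces the observed 0.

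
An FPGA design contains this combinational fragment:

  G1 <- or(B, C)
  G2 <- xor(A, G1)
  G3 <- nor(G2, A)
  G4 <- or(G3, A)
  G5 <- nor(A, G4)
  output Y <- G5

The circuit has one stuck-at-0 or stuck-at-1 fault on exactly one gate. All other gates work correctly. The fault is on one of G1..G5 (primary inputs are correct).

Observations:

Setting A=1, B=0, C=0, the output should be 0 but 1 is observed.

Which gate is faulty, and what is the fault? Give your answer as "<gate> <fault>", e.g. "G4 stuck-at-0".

Fault-free values for test 1 (A=1, B=0, C=0): G1=0, G2=1, G3=0, G4=1, G5=0, giving Y=0. Observed 1.
Test 1: faults giving observed 1 are {G5 stuck-at-1}.
Only G5 stuck-at-1 is consistent with every test.

G5 stuck-at-1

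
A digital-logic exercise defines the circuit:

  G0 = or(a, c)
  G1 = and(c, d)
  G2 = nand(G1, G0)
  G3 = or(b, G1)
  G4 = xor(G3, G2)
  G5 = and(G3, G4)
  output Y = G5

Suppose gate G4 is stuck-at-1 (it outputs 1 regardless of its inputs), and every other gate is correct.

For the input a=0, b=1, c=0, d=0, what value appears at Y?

1

Propagate with G4 forced: G0=0, G1=0, G2=1, G3=1, G4=1 [stuck-at-1], G5=1.
So Y = 1. (Without the fault it would be 0.)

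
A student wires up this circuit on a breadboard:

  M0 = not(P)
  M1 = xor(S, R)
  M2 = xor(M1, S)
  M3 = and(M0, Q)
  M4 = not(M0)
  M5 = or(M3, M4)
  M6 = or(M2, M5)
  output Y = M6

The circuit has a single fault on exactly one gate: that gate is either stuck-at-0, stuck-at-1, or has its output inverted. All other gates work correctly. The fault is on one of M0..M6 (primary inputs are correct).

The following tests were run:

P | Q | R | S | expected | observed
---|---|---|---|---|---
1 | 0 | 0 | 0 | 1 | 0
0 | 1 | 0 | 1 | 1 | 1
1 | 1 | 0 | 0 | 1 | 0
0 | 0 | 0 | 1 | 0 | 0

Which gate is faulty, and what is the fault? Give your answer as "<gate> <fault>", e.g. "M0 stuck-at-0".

Fault-free values for test 1 (P=1, Q=0, R=0, S=0): M0=0, M1=0, M2=0, M3=0, M4=1, M5=1, M6=1, giving Y=1. Observed 0.
Test 1: faults giving observed 0 are {M0 stuck-at-1, M0 inverted output, M4 stuck-at-0, M4 inverted output, M5 stuck-at-0, M5 inverted output, M6 stuck-at-0, M6 inverted output}.
Test 2 (P=0, Q=1, R=0, S=1): fault-free M0=1, M1=1, M2=0, M3=1, M4=0, M5=1, M6=1 → 1; observed 1. Eliminates M5 stuck-at-0, M5 inverted output, M6 stuck-at-0, M6 inverted output.
Test 3 (P=1, Q=1, R=0, S=0): fault-free M0=0, M1=0, M2=0, M3=0, M4=1, M5=1, M6=1 → 1; observed 0. Eliminates M0 stuck-at-1, M0 inverted output.
Test 4 (P=0, Q=0, R=0, S=1): fault-free M0=1, M1=1, M2=0, M3=0, M4=0, M5=0, M6=0 → 0; observed 0. Eliminates M4 inverted output.
Only M4 stuck-at-0 is consistent with every test.

M4 stuck-at-0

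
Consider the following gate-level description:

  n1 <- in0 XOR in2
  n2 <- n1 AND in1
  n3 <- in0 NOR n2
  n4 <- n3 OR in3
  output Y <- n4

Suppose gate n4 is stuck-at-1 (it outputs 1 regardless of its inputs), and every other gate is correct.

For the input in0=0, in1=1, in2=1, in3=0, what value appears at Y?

Propagate with n4 forced: n1=1, n2=1, n3=0, n4=1 [stuck-at-1].
So Y = 1. (Without the fault it would be 0.)

1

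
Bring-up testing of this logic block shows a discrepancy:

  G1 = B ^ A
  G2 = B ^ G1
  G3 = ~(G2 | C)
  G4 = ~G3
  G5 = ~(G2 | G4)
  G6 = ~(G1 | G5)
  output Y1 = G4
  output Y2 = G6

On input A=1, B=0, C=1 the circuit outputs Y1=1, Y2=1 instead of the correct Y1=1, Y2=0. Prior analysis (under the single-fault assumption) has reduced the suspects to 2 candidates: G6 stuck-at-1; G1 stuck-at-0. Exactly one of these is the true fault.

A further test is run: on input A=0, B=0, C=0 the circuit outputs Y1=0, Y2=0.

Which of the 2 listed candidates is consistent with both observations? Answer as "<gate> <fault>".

Evaluate each candidate on input A=0, B=0, C=0:
  G6 stuck-at-1: G1=0, G2=0, G3=1, G4=0, G5=1, G6=1 [stuck-at-1] → Y1=0, Y2=1 — eliminated
  G1 stuck-at-0: G1=0 [stuck-at-0], G2=0, G3=1, G4=0, G5=1, G6=0 → Y1=0, Y2=0 — matches
Only G1 stuck-at-0 reproduces the observed Y1=0, Y2=0.

G1 stuck-at-0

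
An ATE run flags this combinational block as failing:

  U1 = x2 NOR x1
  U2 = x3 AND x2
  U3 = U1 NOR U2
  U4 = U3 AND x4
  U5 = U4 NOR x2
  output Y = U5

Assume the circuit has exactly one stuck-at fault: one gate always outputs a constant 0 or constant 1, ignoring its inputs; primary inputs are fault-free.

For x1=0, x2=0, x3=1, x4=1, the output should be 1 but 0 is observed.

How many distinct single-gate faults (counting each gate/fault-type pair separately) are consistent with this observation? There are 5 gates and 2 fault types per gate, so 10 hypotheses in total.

4

Fault-free: U1=1, U2=0, U3=0, U4=0, U5=1 → 1. Observed 0.
  U1 stuck-at-0: output 0 ✓
  U1 stuck-at-1: output 1 ✗
  U2 stuck-at-0: output 1 ✗
  U2 stuck-at-1: output 1 ✗
  U3 stuck-at-0: output 1 ✗
  U3 stuck-at-1: output 0 ✓
  U4 stuck-at-0: output 1 ✗
  U4 stuck-at-1: output 0 ✓
  U5 stuck-at-0: output 0 ✓
  U5 stuck-at-1: output 1 ✗
Consistent faults: {U1 stuck-at-0, U3 stuck-at-1, U4 stuck-at-1, U5 stuck-at-0} — 4 in all.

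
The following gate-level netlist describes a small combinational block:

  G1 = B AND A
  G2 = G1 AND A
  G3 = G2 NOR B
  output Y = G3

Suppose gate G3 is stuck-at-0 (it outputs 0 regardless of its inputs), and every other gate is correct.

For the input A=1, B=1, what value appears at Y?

Propagate with G3 forced: G1=1, G2=1, G3=0 [stuck-at-0].
So Y = 0. (Same as the fault-free value — the fault is masked on this input.)

0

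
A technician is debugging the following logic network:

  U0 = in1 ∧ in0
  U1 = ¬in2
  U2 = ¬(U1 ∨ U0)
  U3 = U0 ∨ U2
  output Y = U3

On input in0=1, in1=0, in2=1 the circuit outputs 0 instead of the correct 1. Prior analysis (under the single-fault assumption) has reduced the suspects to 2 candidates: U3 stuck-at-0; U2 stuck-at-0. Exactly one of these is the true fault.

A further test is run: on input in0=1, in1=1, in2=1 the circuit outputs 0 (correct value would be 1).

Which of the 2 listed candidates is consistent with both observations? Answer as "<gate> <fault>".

U3 stuck-at-0

Evaluate each candidate on input in0=1, in1=1, in2=1:
  U3 stuck-at-0: U0=1, U1=0, U2=0, U3=0 [stuck-at-0] → 0 — matches
  U2 stuck-at-0: U0=1, U1=0, U2=0 [stuck-at-0], U3=1 → 1 — eliminated
Only U3 stuck-at-0 reproduces the observed 0.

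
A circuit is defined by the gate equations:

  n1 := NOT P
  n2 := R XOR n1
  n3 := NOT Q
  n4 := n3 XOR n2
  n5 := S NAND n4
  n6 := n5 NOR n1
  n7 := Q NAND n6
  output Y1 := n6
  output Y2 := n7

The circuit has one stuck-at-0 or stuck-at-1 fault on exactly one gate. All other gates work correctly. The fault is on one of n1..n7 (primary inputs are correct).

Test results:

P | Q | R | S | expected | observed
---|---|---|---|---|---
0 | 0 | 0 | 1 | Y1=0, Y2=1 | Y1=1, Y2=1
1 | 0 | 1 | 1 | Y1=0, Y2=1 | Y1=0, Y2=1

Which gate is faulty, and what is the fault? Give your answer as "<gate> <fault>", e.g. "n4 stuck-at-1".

Fault-free values for test 1 (P=0, Q=0, R=0, S=1): n1=1, n2=1, n3=1, n4=0, n5=1, n6=0, n7=1, giving Y1=0, Y2=1. Observed Y1=1, Y2=1.
Test 1: faults giving observed Y1=1, Y2=1 are {n1 stuck-at-0, n6 stuck-at-1}.
Test 2 (P=1, Q=0, R=1, S=1): fault-free n1=0, n2=1, n3=1, n4=0, n5=1, n6=0, n7=1 → Y1=0, Y2=1; observed Y1=0, Y2=1. Eliminates n6 stuck-at-1.
Only n1 stuck-at-0 is consistent with every test.

n1 stuck-at-0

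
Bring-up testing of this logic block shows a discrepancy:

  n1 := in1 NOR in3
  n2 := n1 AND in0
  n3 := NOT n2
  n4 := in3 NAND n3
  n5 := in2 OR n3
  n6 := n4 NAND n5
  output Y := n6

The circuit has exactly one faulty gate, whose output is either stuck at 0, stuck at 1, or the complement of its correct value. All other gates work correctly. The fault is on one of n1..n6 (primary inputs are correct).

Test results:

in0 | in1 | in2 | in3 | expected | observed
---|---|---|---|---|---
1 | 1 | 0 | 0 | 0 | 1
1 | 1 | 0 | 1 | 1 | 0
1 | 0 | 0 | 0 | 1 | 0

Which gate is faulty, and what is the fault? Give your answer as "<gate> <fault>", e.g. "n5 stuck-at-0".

n6 inverted output

Fault-free values for test 1 (in0=1, in1=1, in2=0, in3=0): n1=0, n2=0, n3=1, n4=1, n5=1, n6=0, giving Y=0. Observed 1.
Test 1: faults giving observed 1 are {n1 stuck-at-1, n1 inverted output, n2 stuck-at-1, n2 inverted output, n3 stuck-at-0, n3 inverted output, n4 stuck-at-0, n4 inverted output, n5 stuck-at-0, n5 inverted output, n6 stuck-at-1, n6 inverted output}.
Test 2 (in0=1, in1=1, in2=0, in3=1): fault-free n1=0, n2=0, n3=1, n4=0, n5=1, n6=1 → 1; observed 0. Eliminates n1 stuck-at-1, n1 inverted output, n2 stuck-at-1, n2 inverted output, n3 stuck-at-0, n3 inverted output, n4 stuck-at-0, n5 stuck-at-0, n5 inverted output, n6 stuck-at-1.
Test 3 (in0=1, in1=0, in2=0, in3=0): fault-free n1=1, n2=1, n3=0, n4=1, n5=0, n6=1 → 1; observed 0. Eliminates n4 inverted output.
Only n6 inverted output is consistent with every test.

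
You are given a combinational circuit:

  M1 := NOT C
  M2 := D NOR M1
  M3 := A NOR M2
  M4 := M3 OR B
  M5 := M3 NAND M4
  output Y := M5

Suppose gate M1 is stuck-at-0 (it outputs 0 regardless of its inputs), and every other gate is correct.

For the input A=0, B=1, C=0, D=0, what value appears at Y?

1

Propagate with M1 forced: M1=0 [stuck-at-0], M2=1, M3=0, M4=1, M5=1.
So Y = 1. (Without the fault it would be 0.)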